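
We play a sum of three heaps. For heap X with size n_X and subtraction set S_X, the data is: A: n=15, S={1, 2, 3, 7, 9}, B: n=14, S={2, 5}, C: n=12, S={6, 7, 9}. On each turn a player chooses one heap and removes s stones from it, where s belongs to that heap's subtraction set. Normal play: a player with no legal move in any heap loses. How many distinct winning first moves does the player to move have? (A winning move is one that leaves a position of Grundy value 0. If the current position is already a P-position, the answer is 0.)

Heap A, S = {1, 2, 3, 7, 9}:
G(0) = 0
G(1) = mex{0} = 1
G(2) = mex{1,0} = 2
G(3) = mex{2,1,0} = 3
G(4) = mex{3,2,1} = 0
G(5) = mex{0,3,2} = 1
G(6) = mex{1,0,3} = 2
G(7) = mex{2,1,0,0} = 3
G(8) = mex{3,2,1,1} = 0
G(9) = mex{0,3,2,2,0} = 1
G(10) = mex{1,0,3,3,1} = 2
G(11) = mex{2,1,0,0,2} = 3
G(12) = mex{3,2,1,1,3} = 0
G(13) = mex{0,3,2,2,0} = 1
G(14) = mex{1,0,3,3,1} = 2
G(15) = mex{2,1,0,0,2} = 3
G_A(15) = 3.
Heap B, S = {2, 5}:
n :  0  1  2  3  4  5  6  7  8  9 10 11 12 13 14
G :  0  0  1  1  0  2  1  0  0  1  1  0  2  1  0
G_B(14) = 0.
Heap C, S = {6, 7, 9}:
G(0) = 0
G(1) = mex{} = 0
G(2) = mex{} = 0
G(3) = mex{} = 0
G(4) = mex{} = 0
G(5) = mex{} = 0
G(6) = mex{0} = 1
G(7) = mex{0,0} = 1
G(8) = mex{0,0} = 1
G(9) = mex{0,0,0} = 1
G(10) = mex{0,0,0} = 1
G(11) = mex{0,0,0} = 1
G(12) = mex{1,0,0} = 2
G_C(12) = 2.
Combined Grundy value = 3 ⊕ 0 ⊕ 2 = 1.
A winning move leaves total XOR = 0, i.e. changes one component's Grundy value g to g ⊕ X where X is the current total.
Heap A: need g' = 3⊕1 = 2. Options: 15−1→G=2, 15−2→G=1, 15−3→G=0, 15−7→G=0, 15−9→G=2. Hits: 2.
Heap B: need g' = 0⊕1 = 1. Options: 14−2→G=2, 14−5→G=1. Hits: 1.
Heap C: need g' = 2⊕1 = 3. Options: 12−6→G=1, 12−7→G=0, 12−9→G=0. Hits: 0.

3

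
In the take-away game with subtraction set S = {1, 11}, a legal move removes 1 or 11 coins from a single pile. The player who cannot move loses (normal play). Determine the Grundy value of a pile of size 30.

G(0) = 0
G(1) = mex{0} = 1
G(2) = mex{1} = 0
G(3) = mex{0} = 1
G(4) = mex{1} = 0
G(5) = mex{0} = 1
G(6) = mex{1} = 0
G(7) = mex{0} = 1
G(8) = mex{1} = 0
G(9) = mex{0} = 1
G(10) = mex{1} = 0
G(11) = mex{0,0} = 1
G(12) = mex{1,1} = 0
G(13) = mex{0,0} = 1
G(14) = mex{1,1} = 0
G(15) = mex{0,0} = 1
G(16) = mex{1,1} = 0
G(17) = mex{0,0} = 1
G(18) = mex{1,1} = 0
G(19) = mex{0,0} = 1
G(20) = mex{1,1} = 0
G(21) = mex{0,0} = 1
G(22) = mex{1,1} = 0
G(23) = mex{0,0} = 1
G(24) = mex{1,1} = 0
G(25) = mex{0,0} = 1
G(26) = mex{1,1} = 0
G(27) = mex{0,0} = 1
G(28) = mex{1,1} = 0
G(29) = mex{0,0} = 1
G(30) = mex{1,1} = 0

0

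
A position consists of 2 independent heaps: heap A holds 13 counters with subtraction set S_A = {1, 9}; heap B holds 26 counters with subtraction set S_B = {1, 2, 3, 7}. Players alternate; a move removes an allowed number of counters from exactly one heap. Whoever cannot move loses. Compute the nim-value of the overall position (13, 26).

3

Heap A, S = {1, 9}:
G(0) = 0
G(1) = mex{0} = 1
G(2) = mex{1} = 0
G(3) = mex{0} = 1
G(4) = mex{1} = 0
G(5) = mex{0} = 1
G(6) = mex{1} = 0
G(7) = mex{0} = 1
G(8) = mex{1} = 0
G(9) = mex{0,0} = 1
G(10) = mex{1,1} = 0
G(11) = mex{0,0} = 1
G(12) = mex{1,1} = 0
G(13) = mex{0,0} = 1
G_A(13) = 1.
Heap B, S = {1, 2, 3, 7}:
G(0) = 0
G(1) = mex{0} = 1
G(2) = mex{1,0} = 2
G(3) = mex{2,1,0} = 3
G(4) = mex{3,2,1} = 0
G(5) = mex{0,3,2} = 1
G(6) = mex{1,0,3} = 2
G(7) = mex{2,1,0,0} = 3
G(8) = mex{3,2,1,1} = 0
G(9) = mex{0,3,2,2} = 1
G(10) = mex{1,0,3,3} = 2
G(11) = mex{2,1,0,0} = 3
G(12) = mex{3,2,1,1} = 0
G(13) = mex{0,3,2,2} = 1
G(14) = mex{1,0,3,3} = 2
G(15) = mex{2,1,0,0} = 3
G(16) = mex{3,2,1,1} = 0
G(17) = mex{0,3,2,2} = 1
G(18) = mex{1,0,3,3} = 2
G(19) = mex{2,1,0,0} = 3
G(20) = mex{3,2,1,1} = 0
G(21) = mex{0,3,2,2} = 1
G(22) = mex{1,0,3,3} = 2
G(23) = mex{2,1,0,0} = 3
G(24) = mex{3,2,1,1} = 0
G(25) = mex{0,3,2,2} = 1
G(26) = mex{1,0,3,3} = 2
G_B(26) = 2.
Combined Grundy value = 1 ⊕ 2 = 3.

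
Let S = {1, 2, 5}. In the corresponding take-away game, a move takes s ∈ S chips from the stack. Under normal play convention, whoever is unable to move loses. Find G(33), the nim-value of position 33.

n :  0  1  2  3  4  5  6  7  8  9 10 11 12 13 14 15 16 17 18 19 20 21 22 23 24 25 26 27 28 29 30 31 32 33
G :  0  1  2  0  1  2  0  1  2  0  1  2  0  1  2  0  1  2  0  1  2  0  1  2  0  1  2  0  1  2  0  1  2  0

0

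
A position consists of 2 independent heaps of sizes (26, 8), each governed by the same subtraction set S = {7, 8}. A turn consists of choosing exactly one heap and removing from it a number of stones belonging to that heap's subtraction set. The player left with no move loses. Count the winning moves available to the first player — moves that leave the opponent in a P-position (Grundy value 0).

All heaps use S = {7, 8}:
n :  0  1  2  3  4  5  6  7  8  9 10 11 12 13 14 15 16 17 18 19 20 21 22 23 24 25 26
G :  0  0  0  0  0  0  0  1  1  1  1  1  1  1  2  0  0  0  0  0  0  0  1  1  1  1  1
Heap A: G(26) = 1.
Heap B: G(8) = 1.
Combined Grundy value = 1 ⊕ 1 = 0.
A winning move leaves total XOR = 0, i.e. changes one component's Grundy value g to g ⊕ X where X is the current total.
Heap A: target g' = 1⊕0 = 1, but every legal move changes the Grundy value (mex property), so 0 moves.
Heap B: target g' = 1⊕0 = 1, but every legal move changes the Grundy value (mex property), so 0 moves.

0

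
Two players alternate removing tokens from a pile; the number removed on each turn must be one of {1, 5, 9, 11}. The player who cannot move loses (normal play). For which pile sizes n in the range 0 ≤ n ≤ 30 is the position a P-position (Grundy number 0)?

n :  0  1  2  3  4  5  6  7  8  9 10 11 12 13 14 15 16 17 18 19 20 21 22 23 24 25 26 27 28 29 30
G :  0  1  0  1  0  1  0  1  0  1  0  1  0  1  0  1  0  1  0  1  0  1  0  1  0  1  0  1  0  1  0
P-positions are exactly the n with G(n) = 0.

0, 2, 4, 6, 8, 10, 12, 14, 16, 18, 20, 22, 24, 26, 28, 30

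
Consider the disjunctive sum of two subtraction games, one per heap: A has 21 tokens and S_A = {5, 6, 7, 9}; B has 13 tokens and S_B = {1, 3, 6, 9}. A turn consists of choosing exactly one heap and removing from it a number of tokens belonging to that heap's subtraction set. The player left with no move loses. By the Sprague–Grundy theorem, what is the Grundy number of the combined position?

0

Heap A, S = {5, 6, 7, 9}:
G(0) = 0
G(1) = mex{} = 0
G(2) = mex{} = 0
G(3) = mex{} = 0
G(4) = mex{} = 0
G(5) = mex{0} = 1
G(6) = mex{0,0} = 1
G(7) = mex{0,0,0} = 1
G(8) = mex{0,0,0} = 1
G(9) = mex{0,0,0,0} = 1
G(10) = mex{1,0,0,0} = 2
G(11) = mex{1,1,0,0} = 2
G(12) = mex{1,1,1,0} = 2
G(13) = mex{1,1,1,0} = 2
G(14) = mex{1,1,1,1} = 0
G(15) = mex{2,1,1,1} = 0
G(16) = mex{2,2,1,1} = 0
G(17) = mex{2,2,2,1} = 0
G(18) = mex{2,2,2,1} = 0
G(19) = mex{0,2,2,2} = 1
G(20) = mex{0,0,2,2} = 1
G(21) = mex{0,0,0,2} = 1
G_A(21) = 1.
Heap B, S = {1, 3, 6, 9}:
G(0) = 0
G(1) = mex{0} = 1
G(2) = mex{1} = 0
G(3) = mex{0,0} = 1
G(4) = mex{1,1} = 0
G(5) = mex{0,0} = 1
G(6) = mex{1,1,0} = 2
G(7) = mex{2,0,1} = 3
G(8) = mex{3,1,0} = 2
G(9) = mex{2,2,1,0} = 3
G(10) = mex{3,3,0,1} = 2
G(11) = mex{2,2,1,0} = 3
G(12) = mex{3,3,2,1} = 0
G(13) = mex{0,2,3,0} = 1
G_B(13) = 1.
Combined Grundy value = 1 ⊕ 1 = 0.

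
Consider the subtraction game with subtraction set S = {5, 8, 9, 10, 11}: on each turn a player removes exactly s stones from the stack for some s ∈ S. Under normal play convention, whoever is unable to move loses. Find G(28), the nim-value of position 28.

2

G(0) = 0
G(1) = mex{} = 0
G(2) = mex{} = 0
G(3) = mex{} = 0
G(4) = mex{} = 0
G(5) = mex{0} = 1
G(6) = mex{0} = 1
G(7) = mex{0} = 1
G(8) = mex{0,0} = 1
G(9) = mex{0,0,0} = 1
G(10) = mex{1,0,0,0} = 2
G(11) = mex{1,0,0,0,0} = 2
G(12) = mex{1,0,0,0,0} = 2
G(13) = mex{1,1,0,0,0} = 2
G(14) = mex{1,1,1,0,0} = 2
G(15) = mex{2,1,1,1,0} = 3
G(16) = mex{2,1,1,1,1} = 0
G(17) = mex{2,1,1,1,1} = 0
G(18) = mex{2,2,1,1,1} = 0
G(19) = mex{2,2,2,1,1} = 0
G(20) = mex{3,2,2,2,1} = 0
G(21) = mex{0,2,2,2,2} = 1
G(22) = mex{0,2,2,2,2} = 1
G(23) = mex{0,3,2,2,2} = 1
G(24) = mex{0,0,3,2,2} = 1
G(25) = mex{0,0,0,3,2} = 1
G(26) = mex{1,0,0,0,3} = 2
G(27) = mex{1,0,0,0,0} = 2
G(28) = mex{1,0,0,0,0} = 2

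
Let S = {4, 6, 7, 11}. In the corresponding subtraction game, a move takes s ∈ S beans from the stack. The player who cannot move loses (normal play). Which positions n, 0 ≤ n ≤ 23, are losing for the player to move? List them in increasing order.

0, 1, 2, 3, 15, 16, 17, 18

n :  0  1  2  3  4  5  6  7  8  9 10 11 12 13 14 15 16 17 18 19 20 21 22 23
G :  0  0  0  0  1  1  1  1  2  2  2  2  3  3  3  0  0  0  0  1  1  1  1  2
P-positions are exactly the n with G(n) = 0.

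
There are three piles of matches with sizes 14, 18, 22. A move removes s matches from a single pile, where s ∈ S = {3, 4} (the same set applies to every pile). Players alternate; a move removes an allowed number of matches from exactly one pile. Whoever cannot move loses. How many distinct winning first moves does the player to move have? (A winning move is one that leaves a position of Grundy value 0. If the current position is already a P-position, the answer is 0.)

6

All piles use S = {3, 4}:
G(0) = 0
G(1) = mex{} = 0
G(2) = mex{} = 0
G(3) = mex{0} = 1
G(4) = mex{0,0} = 1
G(5) = mex{0,0} = 1
G(6) = mex{1,0} = 2
G(7) = mex{1,1} = 0
G(8) = mex{1,1} = 0
G(9) = mex{2,1} = 0
G(10) = mex{0,2} = 1
G(11) = mex{0,0} = 1
G(12) = mex{0,0} = 1
G(13) = mex{1,0} = 2
G(14) = mex{1,1} = 0
G(15) = mex{1,1} = 0
G(16) = mex{2,1} = 0
G(17) = mex{0,2} = 1
G(18) = mex{0,0} = 1
G(19) = mex{0,0} = 1
G(20) = mex{1,0} = 2
G(21) = mex{1,1} = 0
G(22) = mex{1,1} = 0
Pile A: G(14) = 0.
Pile B: G(18) = 1.
Pile C: G(22) = 0.
Combined Grundy value = 0 ⊕ 1 ⊕ 0 = 1.
A winning move leaves total XOR = 0, i.e. changes one component's Grundy value g to g ⊕ X where X is the current total.
Pile A: need g' = 0⊕1 = 1. Options: 14−3→G=1, 14−4→G=1. Hits: 2.
Pile B: need g' = 1⊕1 = 0. Options: 18−3→G=0, 18−4→G=0. Hits: 2.
Pile C: need g' = 0⊕1 = 1. Options: 22−3→G=1, 22−4→G=1. Hits: 2.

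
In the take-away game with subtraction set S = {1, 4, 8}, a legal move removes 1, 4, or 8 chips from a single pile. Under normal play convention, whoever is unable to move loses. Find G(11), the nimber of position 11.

G(0) = 0
G(1) = mex{0} = 1
G(2) = mex{1} = 0
G(3) = mex{0} = 1
G(4) = mex{1,0} = 2
G(5) = mex{2,1} = 0
G(6) = mex{0,0} = 1
G(7) = mex{1,1} = 0
G(8) = mex{0,2,0} = 1
G(9) = mex{1,0,1} = 2
G(10) = mex{2,1,0} = 3
G(11) = mex{3,0,1} = 2

2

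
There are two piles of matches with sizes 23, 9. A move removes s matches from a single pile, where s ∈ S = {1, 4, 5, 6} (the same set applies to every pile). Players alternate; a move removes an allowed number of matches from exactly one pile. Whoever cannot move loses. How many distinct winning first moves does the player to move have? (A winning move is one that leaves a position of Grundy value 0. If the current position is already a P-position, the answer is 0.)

2

All piles use S = {1, 4, 5, 6}:
G(0) = 0
G(1) = mex{0} = 1
G(2) = mex{1} = 0
G(3) = mex{0} = 1
G(4) = mex{1,0} = 2
G(5) = mex{2,1,0} = 3
G(6) = mex{3,0,1,0} = 2
G(7) = mex{2,1,0,1} = 3
G(8) = mex{3,2,1,0} = 4
G(9) = mex{4,3,2,1} = 0
G(10) = mex{0,2,3,2} = 1
G(11) = mex{1,3,2,3} = 0
G(12) = mex{0,4,3,2} = 1
G(13) = mex{1,0,4,3} = 2
G(14) = mex{2,1,0,4} = 3
G(15) = mex{3,0,1,0} = 2
G(16) = mex{2,1,0,1} = 3
G(17) = mex{3,2,1,0} = 4
G(18) = mex{4,3,2,1} = 0
G(19) = mex{0,2,3,2} = 1
G(20) = mex{1,3,2,3} = 0
G(21) = mex{0,4,3,2} = 1
G(22) = mex{1,0,4,3} = 2
G(23) = mex{2,1,0,4} = 3
Pile A: G(23) = 3.
Pile B: G(9) = 0.
Combined Grundy value = 3 ⊕ 0 = 3.
A winning move leaves total XOR = 0, i.e. changes one component's Grundy value g to g ⊕ X where X is the current total.
Pile A: need g' = 3⊕3 = 0. Options: 23−1→G=2, 23−4→G=1, 23−5→G=0, 23−6→G=4. Hits: 1.
Pile B: need g' = 0⊕3 = 3. Options: 9−1→G=4, 9−4→G=3, 9−5→G=2, 9−6→G=1. Hits: 1.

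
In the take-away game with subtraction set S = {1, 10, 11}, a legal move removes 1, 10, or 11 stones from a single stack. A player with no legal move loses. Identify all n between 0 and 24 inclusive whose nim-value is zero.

0, 2, 4, 6, 8, 20, 22, 24

n :  0  1  2  3  4  5  6  7  8  9 10 11 12 13 14 15 16 17 18 19 20 21 22 23 24
G :  0  1  0  1  0  1  0  1  0  1  2  3  2  3  2  3  2  3  2  3  0  1  0  1  0
P-positions are exactly the n with G(n) = 0.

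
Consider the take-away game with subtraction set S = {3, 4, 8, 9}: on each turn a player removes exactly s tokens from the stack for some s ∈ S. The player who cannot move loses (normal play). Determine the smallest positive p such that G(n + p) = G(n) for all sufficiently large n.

12

n :  0  1  2  3  4  5  6  7  8  9 10 11 12 13 14 15 16 17 18 19 20 21 22 23 24 25
G :  0  0  0  1  1  1  2  0  2  3  1  3  0  0  0  1  1  1  2  0  2  3  1  3  0  0
G(n+12) = G(n) holds for n = 0,…,8 (a full window of length max(S) = 9), so the sequence is purely periodic with period 12.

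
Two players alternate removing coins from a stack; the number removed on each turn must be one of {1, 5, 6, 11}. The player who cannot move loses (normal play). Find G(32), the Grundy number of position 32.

n :  0  1  2  3  4  5  6  7  8  9 10 11 12 13 14 15 16 17 18 19 20 21 22 23 24 25 26 27 28 29 30 31 32
G :  0  1  0  1  0  1  2  3  2  3  2  3  0  1  0  1  0  1  2  3  2  3  2  3  0  1  0  1  0  1  2  3  2

2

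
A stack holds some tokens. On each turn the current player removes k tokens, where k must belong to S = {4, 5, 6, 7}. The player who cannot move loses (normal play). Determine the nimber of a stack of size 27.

1

G(0) = 0
G(1) = mex{} = 0
G(2) = mex{} = 0
G(3) = mex{} = 0
G(4) = mex{0} = 1
G(5) = mex{0,0} = 1
G(6) = mex{0,0,0} = 1
G(7) = mex{0,0,0,0} = 1
G(8) = mex{1,0,0,0} = 2
G(9) = mex{1,1,0,0} = 2
G(10) = mex{1,1,1,0} = 2
G(11) = mex{1,1,1,1} = 0
G(12) = mex{2,1,1,1} = 0
G(13) = mex{2,2,1,1} = 0
G(14) = mex{2,2,2,1} = 0
G(15) = mex{0,2,2,2} = 1
G(16) = mex{0,0,2,2} = 1
G(17) = mex{0,0,0,2} = 1
G(18) = mex{0,0,0,0} = 1
G(19) = mex{1,0,0,0} = 2
G(20) = mex{1,1,0,0} = 2
G(21) = mex{1,1,1,0} = 2
G(22) = mex{1,1,1,1} = 0
G(23) = mex{2,1,1,1} = 0
G(24) = mex{2,2,1,1} = 0
G(25) = mex{2,2,2,1} = 0
G(26) = mex{0,2,2,2} = 1
G(27) = mex{0,0,2,2} = 1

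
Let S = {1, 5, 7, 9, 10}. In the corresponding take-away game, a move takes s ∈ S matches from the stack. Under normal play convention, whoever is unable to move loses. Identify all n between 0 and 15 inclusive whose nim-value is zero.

0, 2, 4, 6, 8

n :  0  1  2  3  4  5  6  7  8  9 10 11 12 13 14 15
G :  0  1  0  1  0  1  0  1  0  1  2  3  2  3  2  3
P-positions are exactly the n with G(n) = 0.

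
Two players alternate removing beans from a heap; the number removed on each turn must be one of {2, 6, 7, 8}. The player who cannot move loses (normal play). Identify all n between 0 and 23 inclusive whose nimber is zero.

0, 1, 4, 5, 14, 15, 18, 19

G(0) = 0
G(1) = mex{} = 0
G(2) = mex{0} = 1
G(3) = mex{0} = 1
G(4) = mex{1} = 0
G(5) = mex{1} = 0
G(6) = mex{0,0} = 1
G(7) = mex{0,0,0} = 1
G(8) = mex{1,1,0,0} = 2
G(9) = mex{1,1,1,0} = 2
G(10) = mex{2,0,1,1} = 3
G(11) = mex{2,0,0,1} = 3
G(12) = mex{3,1,0,0} = 2
G(13) = mex{3,1,1,0} = 2
G(14) = mex{2,2,1,1} = 0
G(15) = mex{2,2,2,1} = 0
G(16) = mex{0,3,2,2} = 1
G(17) = mex{0,3,3,2} = 1
G(18) = mex{1,2,3,3} = 0
G(19) = mex{1,2,2,3} = 0
G(20) = mex{0,0,2,2} = 1
G(21) = mex{0,0,0,2} = 1
G(22) = mex{1,1,0,0} = 2
G(23) = mex{1,1,1,0} = 2
P-positions are exactly the n with G(n) = 0.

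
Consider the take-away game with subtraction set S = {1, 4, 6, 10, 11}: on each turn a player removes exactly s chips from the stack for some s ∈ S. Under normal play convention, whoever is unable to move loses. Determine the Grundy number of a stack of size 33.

G(0) = 0
G(1) = mex{0} = 1
G(2) = mex{1} = 0
G(3) = mex{0} = 1
G(4) = mex{1,0} = 2
G(5) = mex{2,1} = 0
G(6) = mex{0,0,0} = 1
G(7) = mex{1,1,1} = 0
G(8) = mex{0,2,0} = 1
G(9) = mex{1,0,1} = 2
G(10) = mex{2,1,2,0} = 3
G(11) = mex{3,0,0,1,0} = 2
G(12) = mex{2,1,1,0,1} = 3
G(13) = mex{3,2,0,1,0} = 4
G(14) = mex{4,3,1,2,1} = 0
G(15) = mex{0,2,2,0,2} = 1
G(16) = mex{1,3,3,1,0} = 2
G(17) = mex{2,4,2,0,1} = 3
G(18) = mex{3,0,3,1,0} = 2
G(19) = mex{2,1,4,2,1} = 0
G(20) = mex{0,2,0,3,2} = 1
G(21) = mex{1,3,1,2,3} = 0
G(22) = mex{0,2,2,3,2} = 1
G(23) = mex{1,0,3,4,3} = 2
G(24) = mex{2,1,2,0,4} = 3
G(25) = mex{3,0,0,1,0} = 2
G(26) = mex{2,1,1,2,1} = 0
G(27) = mex{0,2,0,3,2} = 1
G(28) = mex{1,3,1,2,3} = 0
G(29) = mex{0,2,2,0,2} = 1
G(30) = mex{1,0,3,1,0} = 2
G(31) = mex{2,1,2,0,1} = 3
G(32) = mex{3,0,0,1,0} = 2
G(33) = mex{2,1,1,2,1} = 0

0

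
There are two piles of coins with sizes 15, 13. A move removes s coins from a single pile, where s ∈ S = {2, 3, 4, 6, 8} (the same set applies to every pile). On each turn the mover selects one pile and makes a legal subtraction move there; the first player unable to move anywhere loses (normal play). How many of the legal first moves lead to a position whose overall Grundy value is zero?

All piles use S = {2, 3, 4, 6, 8}:
n :  0  1  2  3  4  5  6  7  8  9 10 11 12 13 14 15
G :  0  0  1  1  2  2  3  3  4  4  0  0  1  1  2  2
Pile A: G(15) = 2.
Pile B: G(13) = 1.
Combined Grundy value = 2 ⊕ 1 = 3.
A winning move leaves total XOR = 0, i.e. changes one component's Grundy value g to g ⊕ X where X is the current total.
Pile A: need g' = 2⊕3 = 1. Options: 15−2→G=1, 15−3→G=1, 15−4→G=0, 15−6→G=4, 15−8→G=3. Hits: 2.
Pile B: need g' = 1⊕3 = 2. Options: 13−2→G=0, 13−3→G=0, 13−4→G=4, 13−6→G=3, 13−8→G=2. Hits: 1.

3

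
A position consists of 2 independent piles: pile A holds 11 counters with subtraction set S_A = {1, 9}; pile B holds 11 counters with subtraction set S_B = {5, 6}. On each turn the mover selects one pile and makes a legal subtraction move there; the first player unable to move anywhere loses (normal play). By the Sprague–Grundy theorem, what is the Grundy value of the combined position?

Pile A, S = {1, 9}:
n :  0  1  2  3  4  5  6  7  8  9 10 11
G :  0  1  0  1  0  1  0  1  0  1  0  1
G_A(11) = 1.
Pile B, S = {5, 6}:
G(0) = 0
G(1) = mex{} = 0
G(2) = mex{} = 0
G(3) = mex{} = 0
G(4) = mex{} = 0
G(5) = mex{0} = 1
G(6) = mex{0,0} = 1
G(7) = mex{0,0} = 1
G(8) = mex{0,0} = 1
G(9) = mex{0,0} = 1
G(10) = mex{1,0} = 2
G(11) = mex{1,1} = 0
G_B(11) = 0.
Combined Grundy value = 1 ⊕ 0 = 1.

1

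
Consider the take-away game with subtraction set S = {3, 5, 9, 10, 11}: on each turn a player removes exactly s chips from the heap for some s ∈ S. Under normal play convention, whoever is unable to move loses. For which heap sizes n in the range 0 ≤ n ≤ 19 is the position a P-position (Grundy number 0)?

G(0) = 0
G(1) = mex{} = 0
G(2) = mex{} = 0
G(3) = mex{0} = 1
G(4) = mex{0} = 1
G(5) = mex{0,0} = 1
G(6) = mex{1,0} = 2
G(7) = mex{1,0} = 2
G(8) = mex{1,1} = 0
G(9) = mex{2,1,0} = 3
G(10) = mex{2,1,0,0} = 3
G(11) = mex{0,2,0,0,0} = 1
G(12) = mex{3,2,1,0,0} = 4
G(13) = mex{3,0,1,1,0} = 2
G(14) = mex{1,3,1,1,1} = 0
G(15) = mex{4,3,2,1,1} = 0
G(16) = mex{2,1,2,2,1} = 0
G(17) = mex{0,4,0,2,2} = 1
G(18) = mex{0,2,3,0,2} = 1
G(19) = mex{0,0,3,3,0} = 1
P-positions are exactly the n with G(n) = 0.

0, 1, 2, 8, 14, 15, 16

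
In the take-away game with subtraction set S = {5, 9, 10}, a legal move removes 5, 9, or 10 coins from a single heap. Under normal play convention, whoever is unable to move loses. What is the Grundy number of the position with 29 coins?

2

n :  0  1  2  3  4  5  6  7  8  9 10 11 12 13 14 15 16 17 18 19 20 21 22 23 24 25 26 27 28 29
G :  0  0  0  0  0  1  1  1  1  1  2  2  2  2  2  0  0  0  0  0  1  1  1  1  1  2  2  2  2  2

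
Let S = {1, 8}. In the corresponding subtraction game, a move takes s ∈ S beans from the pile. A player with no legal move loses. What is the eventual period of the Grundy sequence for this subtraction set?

9

n :  0  1  2  3  4  5  6  7  8  9 10 11 12 13 14 15 16 17 18 19
G :  0  1  0  1  0  1  0  1  2  0  1  0  1  0  1  0  1  2  0  1
G(n+9) = G(n) holds for n = 0,…,7 (a full window of length max(S) = 8), so the sequence is purely periodic with period 9.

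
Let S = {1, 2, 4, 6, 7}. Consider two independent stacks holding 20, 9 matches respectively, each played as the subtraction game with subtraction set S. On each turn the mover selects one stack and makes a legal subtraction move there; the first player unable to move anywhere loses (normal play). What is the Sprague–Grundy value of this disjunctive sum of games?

All stacks use S = {1, 2, 4, 6, 7}:
n :  0  1  2  3  4  5  6  7  8  9 10 11 12 13 14 15 16 17 18 19 20
G :  0  1  2  0  1  2  3  4  0  1  2  0  1  2  3  4  0  1  2  0  1
Stack A: G(20) = 1.
Stack B: G(9) = 1.
Combined Grundy value = 1 ⊕ 1 = 0.

0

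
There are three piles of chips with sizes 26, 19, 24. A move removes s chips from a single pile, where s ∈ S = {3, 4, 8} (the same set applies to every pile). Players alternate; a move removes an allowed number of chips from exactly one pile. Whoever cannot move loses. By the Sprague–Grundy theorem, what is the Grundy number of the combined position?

0

All piles use S = {3, 4, 8}:
G(0) = 0
G(1) = mex{} = 0
G(2) = mex{} = 0
G(3) = mex{0} = 1
G(4) = mex{0,0} = 1
G(5) = mex{0,0} = 1
G(6) = mex{1,0} = 2
G(7) = mex{1,1} = 0
G(8) = mex{1,1,0} = 2
G(9) = mex{2,1,0} = 3
G(10) = mex{0,2,0} = 1
G(11) = mex{2,0,1} = 3
G(12) = mex{3,2,1} = 0
G(13) = mex{1,3,1} = 0
G(14) = mex{3,1,2} = 0
G(15) = mex{0,3,0} = 1
G(16) = mex{0,0,2} = 1
G(17) = mex{0,0,3} = 1
G(18) = mex{1,0,1} = 2
G(19) = mex{1,1,3} = 0
G(20) = mex{1,1,0} = 2
G(21) = mex{2,1,0} = 3
G(22) = mex{0,2,0} = 1
G(23) = mex{2,0,1} = 3
G(24) = mex{3,2,1} = 0
G(25) = mex{1,3,1} = 0
G(26) = mex{3,1,2} = 0
Pile A: G(26) = 0.
Pile B: G(19) = 0.
Pile C: G(24) = 0.
Combined Grundy value = 0 ⊕ 0 ⊕ 0 = 0.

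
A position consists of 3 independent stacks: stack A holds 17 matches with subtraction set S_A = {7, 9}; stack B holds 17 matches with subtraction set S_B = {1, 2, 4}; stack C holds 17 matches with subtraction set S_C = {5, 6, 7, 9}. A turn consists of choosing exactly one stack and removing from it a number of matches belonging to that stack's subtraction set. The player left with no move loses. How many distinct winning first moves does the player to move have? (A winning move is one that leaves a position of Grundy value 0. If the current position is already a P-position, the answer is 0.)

4

Stack A, S = {7, 9}:
G(0) = 0
G(1) = mex{} = 0
G(2) = mex{} = 0
G(3) = mex{} = 0
G(4) = mex{} = 0
G(5) = mex{} = 0
G(6) = mex{} = 0
G(7) = mex{0} = 1
G(8) = mex{0} = 1
G(9) = mex{0,0} = 1
G(10) = mex{0,0} = 1
G(11) = mex{0,0} = 1
G(12) = mex{0,0} = 1
G(13) = mex{0,0} = 1
G(14) = mex{1,0} = 2
G(15) = mex{1,0} = 2
G(16) = mex{1,1} = 0
G(17) = mex{1,1} = 0
G_A(17) = 0.
Stack B, S = {1, 2, 4}:
G(0) = 0
G(1) = mex{0} = 1
G(2) = mex{1,0} = 2
G(3) = mex{2,1} = 0
G(4) = mex{0,2,0} = 1
G(5) = mex{1,0,1} = 2
G(6) = mex{2,1,2} = 0
G(7) = mex{0,2,0} = 1
G(8) = mex{1,0,1} = 2
G(9) = mex{2,1,2} = 0
G(10) = mex{0,2,0} = 1
G(11) = mex{1,0,1} = 2
G(12) = mex{2,1,2} = 0
G(13) = mex{0,2,0} = 1
G(14) = mex{1,0,1} = 2
G(15) = mex{2,1,2} = 0
G(16) = mex{0,2,0} = 1
G(17) = mex{1,0,1} = 2
G_B(17) = 2.
Stack C, S = {5, 6, 7, 9}:
n :  0  1  2  3  4  5  6  7  8  9 10 11 12 13 14 15 16 17
G :  0  0  0  0  0  1  1  1  1  1  2  2  2  2  0  0  0  0
G_C(17) = 0.
Combined Grundy value = 0 ⊕ 2 ⊕ 0 = 2.
A winning move leaves total XOR = 0, i.e. changes one component's Grundy value g to g ⊕ X where X is the current total.
Stack A: need g' = 0⊕2 = 2. Options: 17−7→G=1, 17−9→G=1. Hits: 0.
Stack B: need g' = 2⊕2 = 0. Options: 17−1→G=1, 17−2→G=0, 17−4→G=1. Hits: 1.
Stack C: need g' = 0⊕2 = 2. Options: 17−5→G=2, 17−6→G=2, 17−7→G=2, 17−9→G=1. Hits: 3.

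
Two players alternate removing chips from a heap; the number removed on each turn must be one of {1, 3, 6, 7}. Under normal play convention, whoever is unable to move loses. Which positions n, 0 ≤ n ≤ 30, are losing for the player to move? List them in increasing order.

0, 2, 4, 12, 14, 16, 24, 26, 28

n :  0  1  2  3  4  5  6  7  8  9 10 11 12 13 14 15 16 17 18 19 20 21 22 23 24 25 26 27 28 29 30
G :  0  1  0  1  0  1  2  3  2  3  2  3  0  1  0  1  0  1  2  3  2  3  2  3  0  1  0  1  0  1  2
P-positions are exactly the n with G(n) = 0.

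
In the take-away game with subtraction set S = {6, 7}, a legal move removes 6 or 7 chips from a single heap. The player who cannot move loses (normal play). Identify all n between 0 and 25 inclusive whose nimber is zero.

0, 1, 2, 3, 4, 5, 13, 14, 15, 16, 17, 18

n :  0  1  2  3  4  5  6  7  8  9 10 11 12 13 14 15 16 17 18 19 20 21 22 23 24 25
G :  0  0  0  0  0  0  1  1  1  1  1  1  2  0  0  0  0  0  0  1  1  1  1  1  1  2
P-positions are exactly the n with G(n) = 0.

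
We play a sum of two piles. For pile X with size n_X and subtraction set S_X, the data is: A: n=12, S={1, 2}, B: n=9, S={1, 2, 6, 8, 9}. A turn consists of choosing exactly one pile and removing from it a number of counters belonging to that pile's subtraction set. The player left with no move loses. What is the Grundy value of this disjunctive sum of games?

Pile A, S = {1, 2}:
n :  0  1  2  3  4  5  6  7  8  9 10 11 12
G :  0  1  2  0  1  2  0  1  2  0  1  2  0
G_A(12) = 0.
Pile B, S = {1, 2, 6, 8, 9}:
G(0) = 0
G(1) = mex{0} = 1
G(2) = mex{1,0} = 2
G(3) = mex{2,1} = 0
G(4) = mex{0,2} = 1
G(5) = mex{1,0} = 2
G(6) = mex{2,1,0} = 3
G(7) = mex{3,2,1} = 0
G(8) = mex{0,3,2,0} = 1
G(9) = mex{1,0,0,1,0} = 2
G_B(9) = 2.
Combined Grundy value = 0 ⊕ 2 = 2.

2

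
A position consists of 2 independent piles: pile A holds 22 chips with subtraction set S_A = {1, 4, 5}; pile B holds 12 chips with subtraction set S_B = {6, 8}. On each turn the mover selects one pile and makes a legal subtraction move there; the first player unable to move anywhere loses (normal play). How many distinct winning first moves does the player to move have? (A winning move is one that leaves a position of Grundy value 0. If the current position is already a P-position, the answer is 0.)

0

Pile A, S = {1, 4, 5}:
n :  0  1  2  3  4  5  6  7  8  9 10 11 12 13 14 15 16 17 18 19 20 21 22
G :  0  1  0  1  2  3  2  3  0  1  0  1  2  3  2  3  0  1  0  1  2  3  2
G_A(22) = 2.
Pile B, S = {6, 8}:
G(0) = 0
G(1) = mex{} = 0
G(2) = mex{} = 0
G(3) = mex{} = 0
G(4) = mex{} = 0
G(5) = mex{} = 0
G(6) = mex{0} = 1
G(7) = mex{0} = 1
G(8) = mex{0,0} = 1
G(9) = mex{0,0} = 1
G(10) = mex{0,0} = 1
G(11) = mex{0,0} = 1
G(12) = mex{1,0} = 2
G_B(12) = 2.
Combined Grundy value = 2 ⊕ 2 = 0.
A winning move leaves total XOR = 0, i.e. changes one component's Grundy value g to g ⊕ X where X is the current total.
Pile A: target g' = 2⊕0 = 2, but every legal move changes the Grundy value (mex property), so 0 moves.
Pile B: target g' = 2⊕0 = 2, but every legal move changes the Grundy value (mex property), so 0 moves.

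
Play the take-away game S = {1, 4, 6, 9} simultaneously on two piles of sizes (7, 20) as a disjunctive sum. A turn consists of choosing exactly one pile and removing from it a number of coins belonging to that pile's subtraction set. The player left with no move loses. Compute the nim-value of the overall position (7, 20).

All piles use S = {1, 4, 6, 9}:
G(0) = 0
G(1) = mex{0} = 1
G(2) = mex{1} = 0
G(3) = mex{0} = 1
G(4) = mex{1,0} = 2
G(5) = mex{2,1} = 0
G(6) = mex{0,0,0} = 1
G(7) = mex{1,1,1} = 0
G(8) = mex{0,2,0} = 1
G(9) = mex{1,0,1,0} = 2
G(10) = mex{2,1,2,1} = 0
G(11) = mex{0,0,0,0} = 1
G(12) = mex{1,1,1,1} = 0
G(13) = mex{0,2,0,2} = 1
G(14) = mex{1,0,1,0} = 2
G(15) = mex{2,1,2,1} = 0
G(16) = mex{0,0,0,0} = 1
G(17) = mex{1,1,1,1} = 0
G(18) = mex{0,2,0,2} = 1
G(19) = mex{1,0,1,0} = 2
G(20) = mex{2,1,2,1} = 0
Pile A: G(7) = 0.
Pile B: G(20) = 0.
Combined Grundy value = 0 ⊕ 0 = 0.

0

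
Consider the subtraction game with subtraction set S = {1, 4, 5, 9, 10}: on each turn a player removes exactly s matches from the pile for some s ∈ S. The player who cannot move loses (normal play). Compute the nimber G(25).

n :  0  1  2  3  4  5  6  7  8  9 10 11 12 13 14 15 16 17 18 19 20 21 22 23 24 25
G :  0  1  0  1  2  3  2  3  0  1  4  5  2  3  0  1  0  1  2  3  2  3  0  1  4  5

5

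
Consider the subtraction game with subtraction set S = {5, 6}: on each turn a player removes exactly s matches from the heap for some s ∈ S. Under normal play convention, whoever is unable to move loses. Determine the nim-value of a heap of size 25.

0

G(0) = 0
G(1) = mex{} = 0
G(2) = mex{} = 0
G(3) = mex{} = 0
G(4) = mex{} = 0
G(5) = mex{0} = 1
G(6) = mex{0,0} = 1
G(7) = mex{0,0} = 1
G(8) = mex{0,0} = 1
G(9) = mex{0,0} = 1
G(10) = mex{1,0} = 2
G(11) = mex{1,1} = 0
G(12) = mex{1,1} = 0
G(13) = mex{1,1} = 0
G(14) = mex{1,1} = 0
G(15) = mex{2,1} = 0
G(16) = mex{0,2} = 1
G(17) = mex{0,0} = 1
G(18) = mex{0,0} = 1
G(19) = mex{0,0} = 1
G(20) = mex{0,0} = 1
G(21) = mex{1,0} = 2
G(22) = mex{1,1} = 0
G(23) = mex{1,1} = 0
G(24) = mex{1,1} = 0
G(25) = mex{1,1} = 0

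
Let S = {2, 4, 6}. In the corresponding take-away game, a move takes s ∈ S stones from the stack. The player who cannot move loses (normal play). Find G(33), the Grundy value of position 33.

0

G(0) = 0
G(1) = mex{} = 0
G(2) = mex{0} = 1
G(3) = mex{0} = 1
G(4) = mex{1,0} = 2
G(5) = mex{1,0} = 2
G(6) = mex{2,1,0} = 3
G(7) = mex{2,1,0} = 3
G(8) = mex{3,2,1} = 0
G(9) = mex{3,2,1} = 0
G(10) = mex{0,3,2} = 1
G(11) = mex{0,3,2} = 1
G(12) = mex{1,0,3} = 2
G(13) = mex{1,0,3} = 2
G(14) = mex{2,1,0} = 3
G(15) = mex{2,1,0} = 3
G(16) = mex{3,2,1} = 0
G(17) = mex{3,2,1} = 0
G(18) = mex{0,3,2} = 1
G(19) = mex{0,3,2} = 1
G(20) = mex{1,0,3} = 2
G(21) = mex{1,0,3} = 2
G(22) = mex{2,1,0} = 3
G(23) = mex{2,1,0} = 3
G(24) = mex{3,2,1} = 0
G(25) = mex{3,2,1} = 0
G(26) = mex{0,3,2} = 1
G(27) = mex{0,3,2} = 1
G(28) = mex{1,0,3} = 2
G(29) = mex{1,0,3} = 2
G(30) = mex{2,1,0} = 3
G(31) = mex{2,1,0} = 3
G(32) = mex{3,2,1} = 0
G(33) = mex{3,2,1} = 0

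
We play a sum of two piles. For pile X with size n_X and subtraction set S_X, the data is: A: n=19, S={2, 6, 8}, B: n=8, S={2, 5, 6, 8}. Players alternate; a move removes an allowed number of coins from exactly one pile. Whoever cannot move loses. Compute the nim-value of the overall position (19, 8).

Pile A, S = {2, 6, 8}:
G(0) = 0
G(1) = mex{} = 0
G(2) = mex{0} = 1
G(3) = mex{0} = 1
G(4) = mex{1} = 0
G(5) = mex{1} = 0
G(6) = mex{0,0} = 1
G(7) = mex{0,0} = 1
G(8) = mex{1,1,0} = 2
G(9) = mex{1,1,0} = 2
G(10) = mex{2,0,1} = 3
G(11) = mex{2,0,1} = 3
G(12) = mex{3,1,0} = 2
G(13) = mex{3,1,0} = 2
G(14) = mex{2,2,1} = 0
G(15) = mex{2,2,1} = 0
G(16) = mex{0,3,2} = 1
G(17) = mex{0,3,2} = 1
G(18) = mex{1,2,3} = 0
G(19) = mex{1,2,3} = 0
G_A(19) = 0.
Pile B, S = {2, 5, 6, 8}:
n : 0 1 2 3 4 5 6 7 8
G : 0 0 1 1 0 2 1 3 2
G_B(8) = 2.
Combined Grundy value = 0 ⊕ 2 = 2.

2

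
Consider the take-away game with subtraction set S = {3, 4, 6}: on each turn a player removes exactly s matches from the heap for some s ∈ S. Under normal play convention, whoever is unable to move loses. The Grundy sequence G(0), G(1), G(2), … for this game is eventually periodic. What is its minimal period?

G(0) = 0
G(1) = mex{} = 0
G(2) = mex{} = 0
G(3) = mex{0} = 1
G(4) = mex{0,0} = 1
G(5) = mex{0,0} = 1
G(6) = mex{1,0,0} = 2
G(7) = mex{1,1,0} = 2
G(8) = mex{1,1,0} = 2
G(9) = mex{2,1,1} = 0
G(10) = mex{2,2,1} = 0
G(11) = mex{2,2,1} = 0
G(12) = mex{0,2,2} = 1
G(13) = mex{0,0,2} = 1
G(14) = mex{0,0,2} = 1
G(15) = mex{1,0,0} = 2
G(16) = mex{1,1,0} = 2
G(17) = mex{1,1,0} = 2
G(18) = mex{2,1,1} = 0
G(19) = mex{2,2,1} = 0
G(n+9) = G(n) holds for n = 0,…,5 (a full window of length max(S) = 6), so the sequence is purely periodic with period 9.

9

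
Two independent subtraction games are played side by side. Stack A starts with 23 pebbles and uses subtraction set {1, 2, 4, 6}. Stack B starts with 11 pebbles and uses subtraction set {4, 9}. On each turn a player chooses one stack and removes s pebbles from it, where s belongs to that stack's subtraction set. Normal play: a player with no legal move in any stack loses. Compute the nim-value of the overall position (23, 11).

Stack A, S = {1, 2, 4, 6}:
G(0) = 0
G(1) = mex{0} = 1
G(2) = mex{1,0} = 2
G(3) = mex{2,1} = 0
G(4) = mex{0,2,0} = 1
G(5) = mex{1,0,1} = 2
G(6) = mex{2,1,2,0} = 3
G(7) = mex{3,2,0,1} = 4
G(8) = mex{4,3,1,2} = 0
G(9) = mex{0,4,2,0} = 1
G(10) = mex{1,0,3,1} = 2
G(11) = mex{2,1,4,2} = 0
G(12) = mex{0,2,0,3} = 1
G(13) = mex{1,0,1,4} = 2
G(14) = mex{2,1,2,0} = 3
G(15) = mex{3,2,0,1} = 4
G(16) = mex{4,3,1,2} = 0
G(17) = mex{0,4,2,0} = 1
G(18) = mex{1,0,3,1} = 2
G(19) = mex{2,1,4,2} = 0
G(20) = mex{0,2,0,3} = 1
G(21) = mex{1,0,1,4} = 2
G(22) = mex{2,1,2,0} = 3
G(23) = mex{3,2,0,1} = 4
G_A(23) = 4.
Stack B, S = {4, 9}:
n :  0  1  2  3  4  5  6  7  8  9 10 11
G :  0  0  0  0  1  1  1  1  0  2  2  2
G_B(11) = 2.
Combined Grundy value = 4 ⊕ 2 = 6.

6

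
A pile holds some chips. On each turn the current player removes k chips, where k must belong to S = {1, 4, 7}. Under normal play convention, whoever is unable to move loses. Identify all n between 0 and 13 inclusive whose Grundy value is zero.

G(0) = 0
G(1) = mex{0} = 1
G(2) = mex{1} = 0
G(3) = mex{0} = 1
G(4) = mex{1,0} = 2
G(5) = mex{2,1} = 0
G(6) = mex{0,0} = 1
G(7) = mex{1,1,0} = 2
G(8) = mex{2,2,1} = 0
G(9) = mex{0,0,0} = 1
G(10) = mex{1,1,1} = 0
G(11) = mex{0,2,2} = 1
G(12) = mex{1,0,0} = 2
G(13) = mex{2,1,1} = 0
P-positions are exactly the n with G(n) = 0.

0, 2, 5, 8, 10, 13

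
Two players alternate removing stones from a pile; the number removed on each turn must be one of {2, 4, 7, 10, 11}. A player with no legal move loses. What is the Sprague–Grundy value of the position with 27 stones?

G(0) = 0
G(1) = mex{} = 0
G(2) = mex{0} = 1
G(3) = mex{0} = 1
G(4) = mex{1,0} = 2
G(5) = mex{1,0} = 2
G(6) = mex{2,1} = 0
G(7) = mex{2,1,0} = 3
G(8) = mex{0,2,0} = 1
G(9) = mex{3,2,1} = 0
G(10) = mex{1,0,1,0} = 2
G(11) = mex{0,3,2,0,0} = 1
G(12) = mex{2,1,2,1,0} = 3
G(13) = mex{1,0,0,1,1} = 2
G(14) = mex{3,2,3,2,1} = 0
G(15) = mex{2,1,1,2,2} = 0
G(16) = mex{0,3,0,0,2} = 1
G(17) = mex{0,2,2,3,0} = 1
G(18) = mex{1,0,1,1,3} = 2
G(19) = mex{1,0,3,0,1} = 2
G(20) = mex{2,1,2,2,0} = 3
G(21) = mex{2,1,0,1,2} = 3
G(22) = mex{3,2,0,3,1} = 4
G(23) = mex{3,2,1,2,3} = 0
G(24) = mex{4,3,1,0,2} = 5
G(25) = mex{0,3,2,0,0} = 1
G(26) = mex{5,4,2,1,0} = 3
G(27) = mex{1,0,3,1,1} = 2

2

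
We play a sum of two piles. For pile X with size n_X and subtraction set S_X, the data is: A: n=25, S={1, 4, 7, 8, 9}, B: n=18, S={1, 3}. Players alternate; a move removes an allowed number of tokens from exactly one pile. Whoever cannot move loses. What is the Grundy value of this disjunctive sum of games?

Pile A, S = {1, 4, 7, 8, 9}:
n :  0  1  2  3  4  5  6  7  8  9 10 11 12 13 14 15 16 17 18 19 20 21 22 23 24 25
G :  0  1  0  1  2  0  1  2  3  2  3  4  5  3  4  0  1  0  1  2  0  1  2  3  2  3
G_A(25) = 3.
Pile B, S = {1, 3}:
G(0) = 0
G(1) = mex{0} = 1
G(2) = mex{1} = 0
G(3) = mex{0,0} = 1
G(4) = mex{1,1} = 0
G(5) = mex{0,0} = 1
G(6) = mex{1,1} = 0
G(7) = mex{0,0} = 1
G(8) = mex{1,1} = 0
G(9) = mex{0,0} = 1
G(10) = mex{1,1} = 0
G(11) = mex{0,0} = 1
G(12) = mex{1,1} = 0
G(13) = mex{0,0} = 1
G(14) = mex{1,1} = 0
G(15) = mex{0,0} = 1
G(16) = mex{1,1} = 0
G(17) = mex{0,0} = 1
G(18) = mex{1,1} = 0
G_B(18) = 0.
Combined Grundy value = 3 ⊕ 0 = 3.

3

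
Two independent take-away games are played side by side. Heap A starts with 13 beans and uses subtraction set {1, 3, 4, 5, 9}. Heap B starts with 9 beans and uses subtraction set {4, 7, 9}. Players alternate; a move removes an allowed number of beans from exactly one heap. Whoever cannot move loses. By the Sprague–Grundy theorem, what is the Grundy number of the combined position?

Heap A, S = {1, 3, 4, 5, 9}:
G(0) = 0
G(1) = mex{0} = 1
G(2) = mex{1} = 0
G(3) = mex{0,0} = 1
G(4) = mex{1,1,0} = 2
G(5) = mex{2,0,1,0} = 3
G(6) = mex{3,1,0,1} = 2
G(7) = mex{2,2,1,0} = 3
G(8) = mex{3,3,2,1} = 0
G(9) = mex{0,2,3,2,0} = 1
G(10) = mex{1,3,2,3,1} = 0
G(11) = mex{0,0,3,2,0} = 1
G(12) = mex{1,1,0,3,1} = 2
G(13) = mex{2,0,1,0,2} = 3
G_A(13) = 3.
Heap B, S = {4, 7, 9}:
n : 0 1 2 3 4 5 6 7 8 9
G : 0 0 0 0 1 1 1 1 2 2
G_B(9) = 2.
Combined Grundy value = 3 ⊕ 2 = 1.

1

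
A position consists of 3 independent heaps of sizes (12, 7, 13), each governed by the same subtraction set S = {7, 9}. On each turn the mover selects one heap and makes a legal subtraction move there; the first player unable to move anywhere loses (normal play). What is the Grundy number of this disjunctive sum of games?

All heaps use S = {7, 9}:
G(0) = 0
G(1) = mex{} = 0
G(2) = mex{} = 0
G(3) = mex{} = 0
G(4) = mex{} = 0
G(5) = mex{} = 0
G(6) = mex{} = 0
G(7) = mex{0} = 1
G(8) = mex{0} = 1
G(9) = mex{0,0} = 1
G(10) = mex{0,0} = 1
G(11) = mex{0,0} = 1
G(12) = mex{0,0} = 1
G(13) = mex{0,0} = 1
Heap A: G(12) = 1.
Heap B: G(7) = 1.
Heap C: G(13) = 1.
Combined Grundy value = 1 ⊕ 1 ⊕ 1 = 1.

1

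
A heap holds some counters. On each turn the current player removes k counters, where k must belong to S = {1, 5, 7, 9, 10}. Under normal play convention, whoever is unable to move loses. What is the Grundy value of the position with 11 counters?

3

n :  0  1  2  3  4  5  6  7  8  9 10 11
G :  0  1  0  1  0  1  0  1  0  1  2  3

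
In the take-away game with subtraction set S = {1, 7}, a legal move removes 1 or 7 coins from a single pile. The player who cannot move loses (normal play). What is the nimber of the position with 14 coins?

0

n :  0  1  2  3  4  5  6  7  8  9 10 11 12 13 14
G :  0  1  0  1  0  1  0  1  0  1  0  1  0  1  0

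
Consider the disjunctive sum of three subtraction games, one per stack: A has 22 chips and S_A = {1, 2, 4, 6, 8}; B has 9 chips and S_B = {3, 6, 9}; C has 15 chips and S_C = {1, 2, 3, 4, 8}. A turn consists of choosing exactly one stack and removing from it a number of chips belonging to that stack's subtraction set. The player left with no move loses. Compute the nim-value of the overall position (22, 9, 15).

Stack A, S = {1, 2, 4, 6, 8}:
G(0) = 0
G(1) = mex{0} = 1
G(2) = mex{1,0} = 2
G(3) = mex{2,1} = 0
G(4) = mex{0,2,0} = 1
G(5) = mex{1,0,1} = 2
G(6) = mex{2,1,2,0} = 3
G(7) = mex{3,2,0,1} = 4
G(8) = mex{4,3,1,2,0} = 5
G(9) = mex{5,4,2,0,1} = 3
G(10) = mex{3,5,3,1,2} = 0
G(11) = mex{0,3,4,2,0} = 1
G(12) = mex{1,0,5,3,1} = 2
G(13) = mex{2,1,3,4,2} = 0
G(14) = mex{0,2,0,5,3} = 1
G(15) = mex{1,0,1,3,4} = 2
G(16) = mex{2,1,2,0,5} = 3
G(17) = mex{3,2,0,1,3} = 4
G(18) = mex{4,3,1,2,0} = 5
G(19) = mex{5,4,2,0,1} = 3
G(20) = mex{3,5,3,1,2} = 0
G(21) = mex{0,3,4,2,0} = 1
G(22) = mex{1,0,5,3,1} = 2
G_A(22) = 2.
Stack B, S = {3, 6, 9}:
G(0) = 0
G(1) = mex{} = 0
G(2) = mex{} = 0
G(3) = mex{0} = 1
G(4) = mex{0} = 1
G(5) = mex{0} = 1
G(6) = mex{1,0} = 2
G(7) = mex{1,0} = 2
G(8) = mex{1,0} = 2
G(9) = mex{2,1,0} = 3
G_B(9) = 3.
Stack C, S = {1, 2, 3, 4, 8}:
G(0) = 0
G(1) = mex{0} = 1
G(2) = mex{1,0} = 2
G(3) = mex{2,1,0} = 3
G(4) = mex{3,2,1,0} = 4
G(5) = mex{4,3,2,1} = 0
G(6) = mex{0,4,3,2} = 1
G(7) = mex{1,0,4,3} = 2
G(8) = mex{2,1,0,4,0} = 3
G(9) = mex{3,2,1,0,1} = 4
G(10) = mex{4,3,2,1,2} = 0
G(11) = mex{0,4,3,2,3} = 1
G(12) = mex{1,0,4,3,4} = 2
G(13) = mex{2,1,0,4,0} = 3
G(14) = mex{3,2,1,0,1} = 4
G(15) = mex{4,3,2,1,2} = 0
G_C(15) = 0.
Combined Grundy value = 2 ⊕ 3 ⊕ 0 = 1.

1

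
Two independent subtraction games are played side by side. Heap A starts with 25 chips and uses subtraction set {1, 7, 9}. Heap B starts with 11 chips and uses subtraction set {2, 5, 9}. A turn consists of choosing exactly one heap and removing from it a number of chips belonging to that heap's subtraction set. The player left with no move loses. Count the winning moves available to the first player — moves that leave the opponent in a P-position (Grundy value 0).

6

Heap A, S = {1, 7, 9}:
G(0) = 0
G(1) = mex{0} = 1
G(2) = mex{1} = 0
G(3) = mex{0} = 1
G(4) = mex{1} = 0
G(5) = mex{0} = 1
G(6) = mex{1} = 0
G(7) = mex{0,0} = 1
G(8) = mex{1,1} = 0
G(9) = mex{0,0,0} = 1
G(10) = mex{1,1,1} = 0
G(11) = mex{0,0,0} = 1
G(12) = mex{1,1,1} = 0
G(13) = mex{0,0,0} = 1
G(14) = mex{1,1,1} = 0
G(15) = mex{0,0,0} = 1
G(16) = mex{1,1,1} = 0
G(17) = mex{0,0,0} = 1
G(18) = mex{1,1,1} = 0
G(19) = mex{0,0,0} = 1
G(20) = mex{1,1,1} = 0
G(21) = mex{0,0,0} = 1
G(22) = mex{1,1,1} = 0
G(23) = mex{0,0,0} = 1
G(24) = mex{1,1,1} = 0
G(25) = mex{0,0,0} = 1
G_A(25) = 1.
Heap B, S = {2, 5, 9}:
G(0) = 0
G(1) = mex{} = 0
G(2) = mex{0} = 1
G(3) = mex{0} = 1
G(4) = mex{1} = 0
G(5) = mex{1,0} = 2
G(6) = mex{0,0} = 1
G(7) = mex{2,1} = 0
G(8) = mex{1,1} = 0
G(9) = mex{0,0,0} = 1
G(10) = mex{0,2,0} = 1
G(11) = mex{1,1,1} = 0
G_B(11) = 0.
Combined Grundy value = 1 ⊕ 0 = 1.
A winning move leaves total XOR = 0, i.e. changes one component's Grundy value g to g ⊕ X where X is the current total.
Heap A: need g' = 1⊕1 = 0. Options: 25−1→G=0, 25−7→G=0, 25−9→G=0. Hits: 3.
Heap B: need g' = 0⊕1 = 1. Options: 11−2→G=1, 11−5→G=1, 11−9→G=1. Hits: 3.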